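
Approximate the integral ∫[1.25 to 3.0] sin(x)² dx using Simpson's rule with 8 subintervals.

f(x) = sin(x)²
a = 1.25, b = 3.0, n = 8
h = (b - a)/n = 0.218750

Simpson's rule: (h/3)[f(x₀) + 4f(x₁) + 2f(x₂) + ... + f(xₙ)]

x_0 = 1.2500, f(x_0) = 0.900572, coefficient = 1
x_1 = 1.4688, f(x_1) = 0.989623, coefficient = 4
x_2 = 1.6875, f(x_2) = 0.986442, coefficient = 2
x_3 = 1.9062, f(x_3) = 0.891629, coefficient = 4
x_4 = 2.1250, f(x_4) = 0.723044, coefficient = 2
x_5 = 2.3438, f(x_5) = 0.512443, coefficient = 4
x_6 = 2.5625, f(x_6) = 0.299499, coefficient = 2
x_7 = 2.7812, f(x_7) = 0.124323, coefficient = 4
x_8 = 3.0000, f(x_8) = 0.019915, coefficient = 1

I ≈ (0.218750/3) × 15.010527 = 1.094518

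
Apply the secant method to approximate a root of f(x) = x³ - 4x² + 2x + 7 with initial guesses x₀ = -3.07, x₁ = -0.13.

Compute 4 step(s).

f(x) = x³ - 4x² + 2x + 7
x₀ = -3.07, x₁ = -0.13

Secant formula: x_{n+1} = x_n - f(x_n)(x_n - x_{n-1})/(f(x_n) - f(x_{n-1}))

Iteration 1:
  f(-3.070000) = -65.774043
  f(-0.130000) = 6.670203
  x_2 = -0.130000 - 6.670203×(-0.130000 - (-3.070000))/(6.670203 - (-65.774043))
       = -0.400696
Iteration 2:
  f(-0.130000) = 6.670203
  f(-0.400696) = 5.492042
  x_3 = -0.400696 - 5.492042×(-0.400696 - (-0.130000))/(5.492042 - 6.670203)
       = -1.662558
Iteration 3:
  f(-0.400696) = 5.492042
  f(-1.662558) = -11.976983
  x_4 = -1.662558 - (-11.976983)×(-1.662558 - (-0.400696))/(-11.976983 - 5.492042)
       = -0.797410
Iteration 4:
  f(-1.662558) = -11.976983
  f(-0.797410) = 2.354688
  x_5 = -0.797410 - 2.354688×(-0.797410 - (-1.662558))/(2.354688 - (-11.976983))
       = -0.939553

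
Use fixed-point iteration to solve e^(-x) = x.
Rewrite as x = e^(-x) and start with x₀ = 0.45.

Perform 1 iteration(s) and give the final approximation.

Equation: e^(-x) = x
Fixed-point form: x = e^(-x)
x₀ = 0.45

x_1 = g(0.450000) = 0.637628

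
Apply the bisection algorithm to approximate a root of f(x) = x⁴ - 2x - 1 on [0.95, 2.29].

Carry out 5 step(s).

f(x) = x⁴ - 2x - 1
Initial interval: [0.95, 2.29]

Iteration 1:
  c_1 = (0.950000 + 2.290000)/2 = 1.620000
  f(c_1) = f(1.620000) = 2.647475
  f(a) × f(c) < 0, new interval: [0.950000, 1.620000]
Iteration 2:
  c_2 = (0.950000 + 1.620000)/2 = 1.285000
  f(c_2) = f(1.285000) = -0.843456
  f(a) × f(c) ≥ 0, new interval: [1.285000, 1.620000]
Iteration 3:
  c_3 = (1.285000 + 1.620000)/2 = 1.452500
  f(c_3) = f(1.452500) = 0.546071
  f(a) × f(c) < 0, new interval: [1.285000, 1.452500]
Iteration 4:
  c_4 = (1.285000 + 1.452500)/2 = 1.368750
  f(c_4) = f(1.368750) = -0.227586
  f(a) × f(c) ≥ 0, new interval: [1.368750, 1.452500]
Iteration 5:
  c_5 = (1.368750 + 1.452500)/2 = 1.410625
  f(c_5) = f(1.410625) = 0.138304
  f(a) × f(c) < 0, new interval: [1.368750, 1.410625]

After 5 iteration(s), the approximation is c_5 = 1.410625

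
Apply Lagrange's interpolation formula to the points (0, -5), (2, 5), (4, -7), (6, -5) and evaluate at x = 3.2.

Lagrange interpolation formula:
P(x) = Σ yᵢ × Lᵢ(x)
where Lᵢ(x) = Π_{j≠i} (x - xⱼ)/(xᵢ - xⱼ)

L_0(3.2) = (3.2 - 2)/(0 - 2) × (3.2 - 4)/(0 - 4) × (3.2 - 6)/(0 - 6) = -0.056000
L_1(3.2) = (3.2 - 0)/(2 - 0) × (3.2 - 4)/(2 - 4) × (3.2 - 6)/(2 - 6) = 0.448000
L_2(3.2) = (3.2 - 0)/(4 - 0) × (3.2 - 2)/(4 - 2) × (3.2 - 6)/(4 - 6) = 0.672000
L_3(3.2) = (3.2 - 0)/(6 - 0) × (3.2 - 2)/(6 - 2) × (3.2 - 4)/(6 - 4) = -0.064000

P(3.2) = (-5)×L_0(3.2) + 5×L_1(3.2) + (-7)×L_2(3.2) + (-5)×L_3(3.2)
P(3.2) = -1.864000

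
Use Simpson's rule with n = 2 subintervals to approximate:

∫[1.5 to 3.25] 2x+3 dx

f(x) = 2x+3
a = 1.5, b = 3.25, n = 2
h = (b - a)/n = 0.875000

Simpson's rule: (h/3)[f(x₀) + 4f(x₁) + 2f(x₂) + ... + f(xₙ)]

x_0 = 1.5000, f(x_0) = 6.000000, coefficient = 1
x_1 = 2.3750, f(x_1) = 7.750000, coefficient = 4
x_2 = 3.2500, f(x_2) = 9.500000, coefficient = 1

I ≈ (0.875000/3) × 46.500000 = 13.562500
Exact value: 13.562500
Error: 0.000000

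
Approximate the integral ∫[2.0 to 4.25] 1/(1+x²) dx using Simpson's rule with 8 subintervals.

f(x) = 1/(1+x²)
a = 2.0, b = 4.25, n = 8
h = (b - a)/n = 0.281250

Simpson's rule: (h/3)[f(x₀) + 4f(x₁) + 2f(x₂) + ... + f(xₙ)]

x_0 = 2.0000, f(x_0) = 0.200000, coefficient = 1
x_1 = 2.2812, f(x_1) = 0.161184, coefficient = 4
x_2 = 2.5625, f(x_2) = 0.132163, coefficient = 2
x_3 = 2.8438, f(x_3) = 0.110048, coefficient = 4
x_4 = 3.1250, f(x_4) = 0.092888, coefficient = 2
x_5 = 3.4062, f(x_5) = 0.079349, coefficient = 4
x_6 = 3.6875, f(x_6) = 0.068504, coefficient = 2
x_7 = 3.9688, f(x_7) = 0.059698, coefficient = 4
x_8 = 4.2500, f(x_8) = 0.052459, coefficient = 1

I ≈ (0.281250/3) × 2.480687 = 0.232564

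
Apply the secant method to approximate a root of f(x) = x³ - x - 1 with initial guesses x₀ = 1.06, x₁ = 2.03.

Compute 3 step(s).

f(x) = x³ - x - 1
x₀ = 1.06, x₁ = 2.03

Secant formula: x_{n+1} = x_n - f(x_n)(x_n - x_{n-1})/(f(x_n) - f(x_{n-1}))

Iteration 1:
  f(1.060000) = -0.868984
  f(2.030000) = 5.335427
  x_2 = 2.030000 - 5.335427×(2.030000 - 1.060000)/(5.335427 - (-0.868984))
       = 1.195857
Iteration 2:
  f(2.030000) = 5.335427
  f(1.195857) = -0.485692
  x_3 = 1.195857 - (-0.485692)×(1.195857 - 2.030000)/(-0.485692 - 5.335427)
       = 1.265455
Iteration 3:
  f(1.195857) = -0.485692
  f(1.265455) = -0.238985
  x_4 = 1.265455 - (-0.238985)×(1.265455 - 1.195857)/(-0.238985 - (-0.485692))
       = 1.332874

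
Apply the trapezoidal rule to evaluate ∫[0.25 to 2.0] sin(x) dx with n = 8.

f(x) = sin(x)
a = 0.25, b = 2.0, n = 8
h = (b - a)/n = 0.218750

Trapezoidal rule: (h/2)[f(x₀) + 2f(x₁) + 2f(x₂) + ... + f(xₙ)]

x_0 = 0.2500, f(x_0) = 0.247404, coefficient = 1
x_1 = 0.4688, f(x_1) = 0.451771, coefficient = 2
x_2 = 0.6875, f(x_2) = 0.634607, coefficient = 2
x_3 = 0.9062, f(x_3) = 0.787197, coefficient = 2
x_4 = 1.1250, f(x_4) = 0.902268, coefficient = 2
x_5 = 1.3438, f(x_5) = 0.974336, coefficient = 2
x_6 = 1.5625, f(x_6) = 0.999966, coefficient = 2
x_7 = 1.7812, f(x_7) = 0.977936, coefficient = 2
x_8 = 2.0000, f(x_8) = 0.909297, coefficient = 1

I ≈ (0.218750/2) × 12.612862 = 1.379532
Exact value: 1.385059
Error: 0.005528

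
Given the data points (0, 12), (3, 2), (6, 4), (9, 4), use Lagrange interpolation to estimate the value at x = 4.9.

Lagrange interpolation formula:
P(x) = Σ yᵢ × Lᵢ(x)
where Lᵢ(x) = Π_{j≠i} (x - xⱼ)/(xᵢ - xⱼ)

L_0(4.9) = (4.9 - 3)/(0 - 3) × (4.9 - 6)/(0 - 6) × (4.9 - 9)/(0 - 9) = -0.052895
L_1(4.9) = (4.9 - 0)/(3 - 0) × (4.9 - 6)/(3 - 6) × (4.9 - 9)/(3 - 9) = 0.409241
L_2(4.9) = (4.9 - 0)/(6 - 0) × (4.9 - 3)/(6 - 3) × (4.9 - 9)/(6 - 9) = 0.706870
L_3(4.9) = (4.9 - 0)/(9 - 0) × (4.9 - 3)/(9 - 3) × (4.9 - 6)/(9 - 6) = -0.063216

P(4.9) = 12×L_0(4.9) + 2×L_1(4.9) + 4×L_2(4.9) + 4×L_3(4.9)
P(4.9) = 2.758358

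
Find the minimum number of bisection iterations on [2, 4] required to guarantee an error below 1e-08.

We need (b-a)/2^n ≤ 1e-08
(4 - 2)/2^n ≤ 1e-08
2/2^n ≤ 1e-08
2^n ≥ 200000000
n ≥ log₂(200000000) = 27.58
n ≥ 28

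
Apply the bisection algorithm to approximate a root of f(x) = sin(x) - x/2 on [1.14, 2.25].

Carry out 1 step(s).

f(x) = sin(x) - x/2
Initial interval: [1.14, 2.25]

Iteration 1:
  c_1 = (1.140000 + 2.250000)/2 = 1.695000
  f(c_1) = f(1.695000) = 0.144797
  f(a) × f(c) ≥ 0, new interval: [1.695000, 2.250000]

After 1 iteration(s), the approximation is c_1 = 1.695000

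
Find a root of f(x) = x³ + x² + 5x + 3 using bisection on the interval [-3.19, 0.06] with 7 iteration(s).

f(x) = x³ + x² + 5x + 3
Initial interval: [-3.19, 0.06]

Iteration 1:
  c_1 = (-3.190000 + 0.060000)/2 = -1.565000
  f(c_1) = f(-1.565000) = -6.208812
  f(a) × f(c) ≥ 0, new interval: [-1.565000, 0.060000]
Iteration 2:
  c_2 = (-1.565000 + 0.060000)/2 = -0.752500
  f(c_2) = f(-0.752500) = -0.622352
  f(a) × f(c) ≥ 0, new interval: [-0.752500, 0.060000]
Iteration 3:
  c_3 = (-0.752500 + 0.060000)/2 = -0.346250
  f(c_3) = f(-0.346250) = 1.347127
  f(a) × f(c) < 0, new interval: [-0.752500, -0.346250]
Iteration 4:
  c_4 = (-0.752500 + (-0.346250))/2 = -0.549375
  f(c_4) = f(-0.549375) = 0.389129
  f(a) × f(c) < 0, new interval: [-0.752500, -0.549375]
Iteration 5:
  c_5 = (-0.752500 + (-0.549375))/2 = -0.650937
  f(c_5) = f(-0.650937) = -0.106783
  f(a) × f(c) ≥ 0, new interval: [-0.650937, -0.549375]
Iteration 6:
  c_6 = (-0.650937 + (-0.549375))/2 = -0.600156
  f(c_6) = f(-0.600156) = 0.143237
  f(a) × f(c) < 0, new interval: [-0.650937, -0.600156]
Iteration 7:
  c_7 = (-0.650937 + (-0.600156))/2 = -0.625547
  f(c_7) = f(-0.625547) = 0.018792
  f(a) × f(c) < 0, new interval: [-0.650937, -0.625547]

After 7 iteration(s), the approximation is c_7 = -0.625547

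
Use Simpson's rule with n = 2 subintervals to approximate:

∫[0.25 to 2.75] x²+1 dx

f(x) = x²+1
a = 0.25, b = 2.75, n = 2
h = (b - a)/n = 1.250000

Simpson's rule: (h/3)[f(x₀) + 4f(x₁) + 2f(x₂) + ... + f(xₙ)]

x_0 = 0.2500, f(x_0) = 1.062500, coefficient = 1
x_1 = 1.5000, f(x_1) = 3.250000, coefficient = 4
x_2 = 2.7500, f(x_2) = 8.562500, coefficient = 1

I ≈ (1.250000/3) × 22.625000 = 9.427083
Exact value: 9.427083
Error: 0.000000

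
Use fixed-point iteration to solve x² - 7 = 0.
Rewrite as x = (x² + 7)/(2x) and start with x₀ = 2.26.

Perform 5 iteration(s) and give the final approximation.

Equation: x² - 7 = 0
Fixed-point form: x = (x² + 7)/(2x)
x₀ = 2.26

x_1 = g(2.260000) = 2.678673
x_2 = g(2.678673) = 2.645954
x_3 = g(2.645954) = 2.645751
x_4 = g(2.645751) = 2.645751
x_5 = g(2.645751) = 2.645751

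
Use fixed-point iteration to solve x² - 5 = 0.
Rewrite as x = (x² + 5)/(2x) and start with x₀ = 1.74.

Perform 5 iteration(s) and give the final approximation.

Equation: x² - 5 = 0
Fixed-point form: x = (x² + 5)/(2x)
x₀ = 1.74

x_1 = g(1.740000) = 2.306782
x_2 = g(2.306782) = 2.237152
x_3 = g(2.237152) = 2.236068
x_4 = g(2.236068) = 2.236068
x_5 = g(2.236068) = 2.236068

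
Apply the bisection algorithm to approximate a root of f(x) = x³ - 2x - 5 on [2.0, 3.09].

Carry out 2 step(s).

f(x) = x³ - 2x - 5
Initial interval: [2.0, 3.09]

Iteration 1:
  c_1 = (2.000000 + 3.090000)/2 = 2.545000
  f(c_1) = f(2.545000) = 6.394029
  f(a) × f(c) < 0, new interval: [2.000000, 2.545000]
Iteration 2:
  c_2 = (2.000000 + 2.545000)/2 = 2.272500
  f(c_2) = f(2.272500) = 2.190772
  f(a) × f(c) < 0, new interval: [2.000000, 2.272500]

After 2 iteration(s), the approximation is c_2 = 2.272500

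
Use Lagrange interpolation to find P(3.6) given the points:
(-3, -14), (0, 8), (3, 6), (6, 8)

Lagrange interpolation formula:
P(x) = Σ yᵢ × Lᵢ(x)
where Lᵢ(x) = Π_{j≠i} (x - xⱼ)/(xᵢ - xⱼ)

L_0(3.6) = (3.6 - 0)/(-3 - 0) × (3.6 - 3)/(-3 - 3) × (3.6 - 6)/(-3 - 6) = 0.032000
L_1(3.6) = (3.6 - (-3))/(0 - (-3)) × (3.6 - 3)/(0 - 3) × (3.6 - 6)/(0 - 6) = -0.176000
L_2(3.6) = (3.6 - (-3))/(3 - (-3)) × (3.6 - 0)/(3 - 0) × (3.6 - 6)/(3 - 6) = 1.056000
L_3(3.6) = (3.6 - (-3))/(6 - (-3)) × (3.6 - 0)/(6 - 0) × (3.6 - 3)/(6 - 3) = 0.088000

P(3.6) = (-14)×L_0(3.6) + 8×L_1(3.6) + 6×L_2(3.6) + 8×L_3(3.6)
P(3.6) = 5.184000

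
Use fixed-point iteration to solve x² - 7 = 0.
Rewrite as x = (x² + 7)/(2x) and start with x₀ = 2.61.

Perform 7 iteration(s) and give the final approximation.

Equation: x² - 7 = 0
Fixed-point form: x = (x² + 7)/(2x)
x₀ = 2.61

x_1 = g(2.610000) = 2.645996
x_2 = g(2.645996) = 2.645751
x_3 = g(2.645751) = 2.645751
x_4 = g(2.645751) = 2.645751
x_5 = g(2.645751) = 2.645751
x_6 = g(2.645751) = 2.645751
x_7 = g(2.645751) = 2.645751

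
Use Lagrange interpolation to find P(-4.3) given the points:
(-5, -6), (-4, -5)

Lagrange interpolation formula:
P(x) = Σ yᵢ × Lᵢ(x)
where Lᵢ(x) = Π_{j≠i} (x - xⱼ)/(xᵢ - xⱼ)

L_0(-4.3) = (-4.3 - (-4))/(-5 - (-4)) = 0.300000
L_1(-4.3) = (-4.3 - (-5))/(-4 - (-5)) = 0.700000

P(-4.3) = (-6)×L_0(-4.3) + (-5)×L_1(-4.3)
P(-4.3) = -5.300000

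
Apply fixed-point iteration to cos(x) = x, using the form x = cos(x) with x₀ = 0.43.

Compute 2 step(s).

Equation: cos(x) = x
Fixed-point form: x = cos(x)
x₀ = 0.43

x_1 = g(0.430000) = 0.908966
x_2 = g(0.908966) = 0.614562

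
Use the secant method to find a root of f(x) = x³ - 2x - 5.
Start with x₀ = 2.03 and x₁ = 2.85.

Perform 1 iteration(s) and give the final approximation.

f(x) = x³ - 2x - 5
x₀ = 2.03, x₁ = 2.85

Secant formula: x_{n+1} = x_n - f(x_n)(x_n - x_{n-1})/(f(x_n) - f(x_{n-1}))

Iteration 1:
  f(2.030000) = -0.694573
  f(2.850000) = 12.449125
  x_2 = 2.850000 - 12.449125×(2.850000 - 2.030000)/(12.449125 - (-0.694573))
       = 2.073333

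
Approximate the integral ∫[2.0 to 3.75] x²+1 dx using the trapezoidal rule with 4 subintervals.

f(x) = x²+1
a = 2.0, b = 3.75, n = 4
h = (b - a)/n = 0.437500

Trapezoidal rule: (h/2)[f(x₀) + 2f(x₁) + 2f(x₂) + ... + f(xₙ)]

x_0 = 2.0000, f(x_0) = 5.000000, coefficient = 1
x_1 = 2.4375, f(x_1) = 6.941406, coefficient = 2
x_2 = 2.8750, f(x_2) = 9.265625, coefficient = 2
x_3 = 3.3125, f(x_3) = 11.972656, coefficient = 2
x_4 = 3.7500, f(x_4) = 15.062500, coefficient = 1

I ≈ (0.437500/2) × 76.421875 = 16.717285
Exact value: 16.661458
Error: 0.055827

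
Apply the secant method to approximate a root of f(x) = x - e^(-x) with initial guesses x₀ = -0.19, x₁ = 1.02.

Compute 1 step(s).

f(x) = x - e^(-x)
x₀ = -0.19, x₁ = 1.02

Secant formula: x_{n+1} = x_n - f(x_n)(x_n - x_{n-1})/(f(x_n) - f(x_{n-1}))

Iteration 1:
  f(-0.190000) = -1.399250
  f(1.020000) = 0.659405
  x_2 = 1.020000 - 0.659405×(1.020000 - (-0.190000))/(0.659405 - (-1.399250))
       = 0.632426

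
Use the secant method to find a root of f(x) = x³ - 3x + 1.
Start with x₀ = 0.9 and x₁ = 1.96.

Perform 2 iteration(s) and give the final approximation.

f(x) = x³ - 3x + 1
x₀ = 0.9, x₁ = 1.96

Secant formula: x_{n+1} = x_n - f(x_n)(x_n - x_{n-1})/(f(x_n) - f(x_{n-1}))

Iteration 1:
  f(0.900000) = -0.971000
  f(1.960000) = 2.649536
  x_2 = 1.960000 - 2.649536×(1.960000 - 0.900000)/(2.649536 - (-0.971000))
       = 1.184284
Iteration 2:
  f(1.960000) = 2.649536
  f(1.184284) = -0.891860
  x_3 = 1.184284 - (-0.891860)×(1.184284 - 1.960000)/(-0.891860 - 2.649536)
       = 1.379639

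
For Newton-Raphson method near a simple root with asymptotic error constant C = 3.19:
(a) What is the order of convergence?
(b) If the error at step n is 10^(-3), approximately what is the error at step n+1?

(a) Newton-Raphson has quadratic (order 2) convergence near simple roots.
    This means |e_{n+1}| ≈ C|e_n|².

(b) With |e_n| = 10^(-3) and C = 3.19:
    |e_{n+1}| ≈ 3.19 × (10^(-3))² = 3.19 × 10^(-6)

(a) 2 (quadratic); (b) |e_{n+1}| ≈ 3.190e-06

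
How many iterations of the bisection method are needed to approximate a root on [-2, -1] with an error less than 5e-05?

We need (b-a)/2^n ≤ 5e-05
(-1 - (-2))/2^n ≤ 5e-05
1/2^n ≤ 5e-05
2^n ≥ 20000
n ≥ log₂(20000) = 14.29
n ≥ 15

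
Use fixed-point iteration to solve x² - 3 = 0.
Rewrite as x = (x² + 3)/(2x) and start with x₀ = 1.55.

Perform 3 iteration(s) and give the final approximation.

Equation: x² - 3 = 0
Fixed-point form: x = (x² + 3)/(2x)
x₀ = 1.55

x_1 = g(1.550000) = 1.742742
x_2 = g(1.742742) = 1.732084
x_3 = g(1.732084) = 1.732051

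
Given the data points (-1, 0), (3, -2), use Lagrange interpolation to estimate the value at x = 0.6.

Lagrange interpolation formula:
P(x) = Σ yᵢ × Lᵢ(x)
where Lᵢ(x) = Π_{j≠i} (x - xⱼ)/(xᵢ - xⱼ)

L_0(0.6) = (0.6 - 3)/(-1 - 3) = 0.600000
L_1(0.6) = (0.6 - (-1))/(3 - (-1)) = 0.400000

P(0.6) = 0×L_0(0.6) + (-2)×L_1(0.6)
P(0.6) = -0.800000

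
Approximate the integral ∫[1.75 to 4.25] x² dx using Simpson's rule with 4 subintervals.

f(x) = x²
a = 1.75, b = 4.25, n = 4
h = (b - a)/n = 0.625000

Simpson's rule: (h/3)[f(x₀) + 4f(x₁) + 2f(x₂) + ... + f(xₙ)]

x_0 = 1.7500, f(x_0) = 3.062500, coefficient = 1
x_1 = 2.3750, f(x_1) = 5.640625, coefficient = 4
x_2 = 3.0000, f(x_2) = 9.000000, coefficient = 2
x_3 = 3.6250, f(x_3) = 13.140625, coefficient = 4
x_4 = 4.2500, f(x_4) = 18.062500, coefficient = 1

I ≈ (0.625000/3) × 114.250000 = 23.802083
Exact value: 23.802083
Error: 0.000000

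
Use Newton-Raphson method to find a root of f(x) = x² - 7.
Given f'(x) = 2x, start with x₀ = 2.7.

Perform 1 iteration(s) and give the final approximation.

f(x) = x² - 7
f'(x) = 2x
x₀ = 2.7

Newton-Raphson formula: x_{n+1} = x_n - f(x_n)/f'(x_n)

Iteration 1:
  f(2.700000) = 0.290000
  f'(2.700000) = 5.400000
  x_1 = 2.700000 - 0.290000/5.400000 = 2.646296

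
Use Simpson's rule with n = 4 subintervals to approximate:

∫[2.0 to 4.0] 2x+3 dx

f(x) = 2x+3
a = 2.0, b = 4.0, n = 4
h = (b - a)/n = 0.500000

Simpson's rule: (h/3)[f(x₀) + 4f(x₁) + 2f(x₂) + ... + f(xₙ)]

x_0 = 2.0000, f(x_0) = 7.000000, coefficient = 1
x_1 = 2.5000, f(x_1) = 8.000000, coefficient = 4
x_2 = 3.0000, f(x_2) = 9.000000, coefficient = 2
x_3 = 3.5000, f(x_3) = 10.000000, coefficient = 4
x_4 = 4.0000, f(x_4) = 11.000000, coefficient = 1

I ≈ (0.500000/3) × 108.000000 = 18.000000
Exact value: 18.000000
Error: 0.000000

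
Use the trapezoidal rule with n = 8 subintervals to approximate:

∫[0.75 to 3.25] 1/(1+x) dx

f(x) = 1/(1+x)
a = 0.75, b = 3.25, n = 8
h = (b - a)/n = 0.312500

Trapezoidal rule: (h/2)[f(x₀) + 2f(x₁) + 2f(x₂) + ... + f(xₙ)]

x_0 = 0.7500, f(x_0) = 0.571429, coefficient = 1
x_1 = 1.0625, f(x_1) = 0.484848, coefficient = 2
x_2 = 1.3750, f(x_2) = 0.421053, coefficient = 2
x_3 = 1.6875, f(x_3) = 0.372093, coefficient = 2
x_4 = 2.0000, f(x_4) = 0.333333, coefficient = 2
x_5 = 2.3125, f(x_5) = 0.301887, coefficient = 2
x_6 = 2.6250, f(x_6) = 0.275862, coefficient = 2
x_7 = 2.9375, f(x_7) = 0.253968, coefficient = 2
x_8 = 3.2500, f(x_8) = 0.235294, coefficient = 1

I ≈ (0.312500/2) × 5.692812 = 0.889502
Exact value: 0.887303
Error: 0.002199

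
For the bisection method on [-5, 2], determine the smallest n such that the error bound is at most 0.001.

We need (b-a)/2^n ≤ 0.001
(2 - (-5))/2^n ≤ 0.001
7/2^n ≤ 0.001
2^n ≥ 7000
n ≥ log₂(7000) = 12.77
n ≥ 13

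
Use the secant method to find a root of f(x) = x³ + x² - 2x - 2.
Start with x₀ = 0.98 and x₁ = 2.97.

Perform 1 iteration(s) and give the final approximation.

f(x) = x³ + x² - 2x - 2
x₀ = 0.98, x₁ = 2.97

Secant formula: x_{n+1} = x_n - f(x_n)(x_n - x_{n-1})/(f(x_n) - f(x_{n-1}))

Iteration 1:
  f(0.980000) = -2.058408
  f(2.970000) = 27.078973
  x_2 = 2.970000 - 27.078973×(2.970000 - 0.980000)/(27.078973 - (-2.058408))
       = 1.120583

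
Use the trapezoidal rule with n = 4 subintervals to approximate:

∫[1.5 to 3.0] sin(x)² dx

f(x) = sin(x)²
a = 1.5, b = 3.0, n = 4
h = (b - a)/n = 0.375000

Trapezoidal rule: (h/2)[f(x₀) + 2f(x₁) + 2f(x₂) + ... + f(xₙ)]

x_0 = 1.5000, f(x_0) = 0.994996, coefficient = 1
x_1 = 1.8750, f(x_1) = 0.910280, coefficient = 2
x_2 = 2.2500, f(x_2) = 0.605398, coefficient = 2
x_3 = 2.6250, f(x_3) = 0.243957, coefficient = 2
x_4 = 3.0000, f(x_4) = 0.019915, coefficient = 1

I ≈ (0.375000/2) × 4.534181 = 0.850159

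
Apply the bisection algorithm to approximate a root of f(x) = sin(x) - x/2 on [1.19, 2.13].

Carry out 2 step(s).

f(x) = sin(x) - x/2
Initial interval: [1.19, 2.13]

Iteration 1:
  c_1 = (1.190000 + 2.130000)/2 = 1.660000
  f(c_1) = f(1.660000) = 0.166024
  f(a) × f(c) ≥ 0, new interval: [1.660000, 2.130000]
Iteration 2:
  c_2 = (1.660000 + 2.130000)/2 = 1.895000
  f(c_2) = f(1.895000) = 0.000405
  f(a) × f(c) ≥ 0, new interval: [1.895000, 2.130000]

After 2 iteration(s), the approximation is c_2 = 1.895000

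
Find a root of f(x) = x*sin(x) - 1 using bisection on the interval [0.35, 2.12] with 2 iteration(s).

f(x) = x*sin(x) - 1
Initial interval: [0.35, 2.12]

Iteration 1:
  c_1 = (0.350000 + 2.120000)/2 = 1.235000
  f(c_1) = f(1.235000) = 0.166023
  f(a) × f(c) < 0, new interval: [0.350000, 1.235000]
Iteration 2:
  c_2 = (0.350000 + 1.235000)/2 = 0.792500
  f(c_2) = f(0.792500) = -0.435652
  f(a) × f(c) ≥ 0, new interval: [0.792500, 1.235000]

After 2 iteration(s), the approximation is c_2 = 0.792500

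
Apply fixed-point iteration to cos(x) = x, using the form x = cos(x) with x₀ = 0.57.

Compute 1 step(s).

Equation: cos(x) = x
Fixed-point form: x = cos(x)
x₀ = 0.57

x_1 = g(0.570000) = 0.841901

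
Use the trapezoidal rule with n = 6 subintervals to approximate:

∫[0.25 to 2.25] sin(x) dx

f(x) = sin(x)
a = 0.25, b = 2.25, n = 6
h = (b - a)/n = 0.333333

Trapezoidal rule: (h/2)[f(x₀) + 2f(x₁) + 2f(x₂) + ... + f(xₙ)]

x_0 = 0.2500, f(x_0) = 0.247404, coefficient = 1
x_1 = 0.5833, f(x_1) = 0.550809, coefficient = 2
x_2 = 0.9167, f(x_2) = 0.793578, coefficient = 2
x_3 = 1.2500, f(x_3) = 0.948985, coefficient = 2
x_4 = 1.5833, f(x_4) = 0.999921, coefficient = 2
x_5 = 1.9167, f(x_5) = 0.940781, coefficient = 2
x_6 = 2.2500, f(x_6) = 0.778073, coefficient = 1

I ≈ (0.333333/2) × 9.493625 = 1.582271
Exact value: 1.597086
Error: 0.014815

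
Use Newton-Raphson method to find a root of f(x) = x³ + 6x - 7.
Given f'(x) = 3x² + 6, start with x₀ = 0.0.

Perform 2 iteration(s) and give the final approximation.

f(x) = x³ + 6x - 7
f'(x) = 3x² + 6
x₀ = 0.0

Newton-Raphson formula: x_{n+1} = x_n - f(x_n)/f'(x_n)

Iteration 1:
  f(0.000000) = -7.000000
  f'(0.000000) = 6.000000
  x_1 = 0.000000 - (-7.000000)/6.000000 = 1.166667
Iteration 2:
  f(1.166667) = 1.587963
  f'(1.166667) = 10.083333
  x_2 = 1.166667 - 1.587963/10.083333 = 1.009183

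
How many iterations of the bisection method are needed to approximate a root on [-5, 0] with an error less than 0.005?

We need (b-a)/2^n ≤ 0.005
(0 - (-5))/2^n ≤ 0.005
5/2^n ≤ 0.005
2^n ≥ 1000
n ≥ log₂(1000) = 9.97
n ≥ 10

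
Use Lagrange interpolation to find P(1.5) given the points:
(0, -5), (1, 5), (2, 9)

Lagrange interpolation formula:
P(x) = Σ yᵢ × Lᵢ(x)
where Lᵢ(x) = Π_{j≠i} (x - xⱼ)/(xᵢ - xⱼ)

L_0(1.5) = (1.5 - 1)/(0 - 1) × (1.5 - 2)/(0 - 2) = -0.125000
L_1(1.5) = (1.5 - 0)/(1 - 0) × (1.5 - 2)/(1 - 2) = 0.750000
L_2(1.5) = (1.5 - 0)/(2 - 0) × (1.5 - 1)/(2 - 1) = 0.375000

P(1.5) = (-5)×L_0(1.5) + 5×L_1(1.5) + 9×L_2(1.5)
P(1.5) = 7.750000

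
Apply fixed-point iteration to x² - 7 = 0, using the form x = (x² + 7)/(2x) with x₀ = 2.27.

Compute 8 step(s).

Equation: x² - 7 = 0
Fixed-point form: x = (x² + 7)/(2x)
x₀ = 2.27

x_1 = g(2.270000) = 2.676850
x_2 = g(2.676850) = 2.645932
x_3 = g(2.645932) = 2.645751
x_4 = g(2.645751) = 2.645751
x_5 = g(2.645751) = 2.645751
x_6 = g(2.645751) = 2.645751
x_7 = g(2.645751) = 2.645751
x_8 = g(2.645751) = 2.645751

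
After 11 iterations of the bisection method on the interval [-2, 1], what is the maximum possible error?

Bisection error bound: |error| ≤ (b-a)/2^n
|error| ≤ (1 - (-2))/2^11 = 3/2^11
|error| ≤ 0.0014648438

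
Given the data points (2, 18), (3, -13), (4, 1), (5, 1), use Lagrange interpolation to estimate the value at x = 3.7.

Lagrange interpolation formula:
P(x) = Σ yᵢ × Lᵢ(x)
where Lᵢ(x) = Π_{j≠i} (x - xⱼ)/(xᵢ - xⱼ)

L_0(3.7) = (3.7 - 3)/(2 - 3) × (3.7 - 4)/(2 - 4) × (3.7 - 5)/(2 - 5) = -0.045500
L_1(3.7) = (3.7 - 2)/(3 - 2) × (3.7 - 4)/(3 - 4) × (3.7 - 5)/(3 - 5) = 0.331500
L_2(3.7) = (3.7 - 2)/(4 - 2) × (3.7 - 3)/(4 - 3) × (3.7 - 5)/(4 - 5) = 0.773500
L_3(3.7) = (3.7 - 2)/(5 - 2) × (3.7 - 3)/(5 - 3) × (3.7 - 4)/(5 - 4) = -0.059500

P(3.7) = 18×L_0(3.7) + (-13)×L_1(3.7) + 1×L_2(3.7) + 1×L_3(3.7)
P(3.7) = -4.414500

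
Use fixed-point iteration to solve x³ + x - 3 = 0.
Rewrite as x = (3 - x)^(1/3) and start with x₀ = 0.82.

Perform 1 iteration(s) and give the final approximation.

Equation: x³ + x - 3 = 0
Fixed-point form: x = (3 - x)^(1/3)
x₀ = 0.82

x_1 = g(0.820000) = 1.296638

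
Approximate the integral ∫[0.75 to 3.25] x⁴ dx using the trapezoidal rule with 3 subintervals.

f(x) = x⁴
a = 0.75, b = 3.25, n = 3
h = (b - a)/n = 0.833333

Trapezoidal rule: (h/2)[f(x₀) + 2f(x₁) + 2f(x₂) + ... + f(xₙ)]

x_0 = 0.7500, f(x_0) = 0.316406, coefficient = 1
x_1 = 1.5833, f(x_1) = 6.284770, coefficient = 2
x_2 = 2.4167, f(x_2) = 34.108845, coefficient = 2
x_3 = 3.2500, f(x_3) = 111.566406, coefficient = 1

I ≈ (0.833333/2) × 192.670042 = 80.279184
Exact value: 72.470703
Error: 7.808481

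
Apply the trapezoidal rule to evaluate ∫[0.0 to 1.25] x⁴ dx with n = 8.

f(x) = x⁴
a = 0.0, b = 1.25, n = 8
h = (b - a)/n = 0.156250

Trapezoidal rule: (h/2)[f(x₀) + 2f(x₁) + 2f(x₂) + ... + f(xₙ)]

x_0 = 0.0000, f(x_0) = 0.000000, coefficient = 1
x_1 = 0.1562, f(x_1) = 0.000596, coefficient = 2
x_2 = 0.3125, f(x_2) = 0.009537, coefficient = 2
x_3 = 0.4688, f(x_3) = 0.048280, coefficient = 2
x_4 = 0.6250, f(x_4) = 0.152588, coefficient = 2
x_5 = 0.7812, f(x_5) = 0.372529, coefficient = 2
x_6 = 0.9375, f(x_6) = 0.772476, coefficient = 2
x_7 = 1.0938, f(x_7) = 1.431108, coefficient = 2
x_8 = 1.2500, f(x_8) = 2.441406, coefficient = 1

I ≈ (0.156250/2) × 8.015633 = 0.626221
Exact value: 0.610352
Error: 0.015870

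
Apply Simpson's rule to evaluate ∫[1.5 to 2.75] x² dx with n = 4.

f(x) = x²
a = 1.5, b = 2.75, n = 4
h = (b - a)/n = 0.312500

Simpson's rule: (h/3)[f(x₀) + 4f(x₁) + 2f(x₂) + ... + f(xₙ)]

x_0 = 1.5000, f(x_0) = 2.250000, coefficient = 1
x_1 = 1.8125, f(x_1) = 3.285156, coefficient = 4
x_2 = 2.1250, f(x_2) = 4.515625, coefficient = 2
x_3 = 2.4375, f(x_3) = 5.941406, coefficient = 4
x_4 = 2.7500, f(x_4) = 7.562500, coefficient = 1

I ≈ (0.312500/3) × 55.750000 = 5.807292
Exact value: 5.807292
Error: 0.000000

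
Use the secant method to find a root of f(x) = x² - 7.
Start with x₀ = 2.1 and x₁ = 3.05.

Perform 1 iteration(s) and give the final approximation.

f(x) = x² - 7
x₀ = 2.1, x₁ = 3.05

Secant formula: x_{n+1} = x_n - f(x_n)(x_n - x_{n-1})/(f(x_n) - f(x_{n-1}))

Iteration 1:
  f(2.100000) = -2.590000
  f(3.050000) = 2.302500
  x_2 = 3.050000 - 2.302500×(3.050000 - 2.100000)/(2.302500 - (-2.590000))
       = 2.602913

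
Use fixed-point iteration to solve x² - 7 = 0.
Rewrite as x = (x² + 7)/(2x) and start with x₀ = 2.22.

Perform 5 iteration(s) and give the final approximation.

Equation: x² - 7 = 0
Fixed-point form: x = (x² + 7)/(2x)
x₀ = 2.22

x_1 = g(2.220000) = 2.686577
x_2 = g(2.686577) = 2.646062
x_3 = g(2.646062) = 2.645751
x_4 = g(2.645751) = 2.645751
x_5 = g(2.645751) = 2.645751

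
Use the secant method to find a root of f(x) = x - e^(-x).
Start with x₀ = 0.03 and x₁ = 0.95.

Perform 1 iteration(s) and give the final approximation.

f(x) = x - e^(-x)
x₀ = 0.03, x₁ = 0.95

Secant formula: x_{n+1} = x_n - f(x_n)(x_n - x_{n-1})/(f(x_n) - f(x_{n-1}))

Iteration 1:
  f(0.030000) = -0.940446
  f(0.950000) = 0.563259
  x_2 = 0.950000 - 0.563259×(0.950000 - 0.030000)/(0.563259 - (-0.940446))
       = 0.605386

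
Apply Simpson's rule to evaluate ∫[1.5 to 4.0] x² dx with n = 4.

f(x) = x²
a = 1.5, b = 4.0, n = 4
h = (b - a)/n = 0.625000

Simpson's rule: (h/3)[f(x₀) + 4f(x₁) + 2f(x₂) + ... + f(xₙ)]

x_0 = 1.5000, f(x_0) = 2.250000, coefficient = 1
x_1 = 2.1250, f(x_1) = 4.515625, coefficient = 4
x_2 = 2.7500, f(x_2) = 7.562500, coefficient = 2
x_3 = 3.3750, f(x_3) = 11.390625, coefficient = 4
x_4 = 4.0000, f(x_4) = 16.000000, coefficient = 1

I ≈ (0.625000/3) × 97.000000 = 20.208333
Exact value: 20.208333
Error: 0.000000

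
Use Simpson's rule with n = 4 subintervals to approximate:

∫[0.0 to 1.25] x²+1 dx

f(x) = x²+1
a = 0.0, b = 1.25, n = 4
h = (b - a)/n = 0.312500

Simpson's rule: (h/3)[f(x₀) + 4f(x₁) + 2f(x₂) + ... + f(xₙ)]

x_0 = 0.0000, f(x_0) = 1.000000, coefficient = 1
x_1 = 0.3125, f(x_1) = 1.097656, coefficient = 4
x_2 = 0.6250, f(x_2) = 1.390625, coefficient = 2
x_3 = 0.9375, f(x_3) = 1.878906, coefficient = 4
x_4 = 1.2500, f(x_4) = 2.562500, coefficient = 1

I ≈ (0.312500/3) × 18.250000 = 1.901042
Exact value: 1.901042
Error: 0.000000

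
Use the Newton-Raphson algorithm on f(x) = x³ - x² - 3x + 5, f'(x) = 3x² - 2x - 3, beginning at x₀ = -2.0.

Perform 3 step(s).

f(x) = x³ - x² - 3x + 5
f'(x) = 3x² - 2x - 3
x₀ = -2.0

Newton-Raphson formula: x_{n+1} = x_n - f(x_n)/f'(x_n)

Iteration 1:
  f(-2.000000) = -1.000000
  f'(-2.000000) = 13.000000
  x_1 = -2.000000 - (-1.000000)/13.000000 = -1.923077
Iteration 2:
  f(-1.923077) = -0.040965
  f'(-1.923077) = 11.940828
  x_2 = -1.923077 - (-0.040965)/11.940828 = -1.919646
Iteration 3:
  f(-1.919646) = -0.000080
  f'(-1.919646) = 11.894418
  x_3 = -1.919646 - (-0.000080)/11.894418 = -1.919640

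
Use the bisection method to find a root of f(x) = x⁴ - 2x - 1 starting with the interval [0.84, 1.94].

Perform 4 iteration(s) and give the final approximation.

f(x) = x⁴ - 2x - 1
Initial interval: [0.84, 1.94]

Iteration 1:
  c_1 = (0.840000 + 1.940000)/2 = 1.390000
  f(c_1) = f(1.390000) = -0.046990
  f(a) × f(c) ≥ 0, new interval: [1.390000, 1.940000]
Iteration 2:
  c_2 = (1.390000 + 1.940000)/2 = 1.665000
  f(c_2) = f(1.665000) = 3.355231
  f(a) × f(c) < 0, new interval: [1.390000, 1.665000]
Iteration 3:
  c_3 = (1.390000 + 1.665000)/2 = 1.527500
  f(c_3) = f(1.527500) = 1.389085
  f(a) × f(c) < 0, new interval: [1.390000, 1.527500]
Iteration 4:
  c_4 = (1.390000 + 1.527500)/2 = 1.458750
  f(c_4) = f(1.458750) = 0.610678
  f(a) × f(c) < 0, new interval: [1.390000, 1.458750]

After 4 iteration(s), the approximation is c_4 = 1.458750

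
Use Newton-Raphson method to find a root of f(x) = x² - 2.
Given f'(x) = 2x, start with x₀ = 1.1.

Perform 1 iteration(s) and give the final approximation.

f(x) = x² - 2
f'(x) = 2x
x₀ = 1.1

Newton-Raphson formula: x_{n+1} = x_n - f(x_n)/f'(x_n)

Iteration 1:
  f(1.100000) = -0.790000
  f'(1.100000) = 2.200000
  x_1 = 1.100000 - (-0.790000)/2.200000 = 1.459091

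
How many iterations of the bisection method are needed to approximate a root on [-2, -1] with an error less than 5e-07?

We need (b-a)/2^n ≤ 5e-07
(-1 - (-2))/2^n ≤ 5e-07
1/2^n ≤ 5e-07
2^n ≥ 2000000
n ≥ log₂(2000000) = 20.93
n ≥ 21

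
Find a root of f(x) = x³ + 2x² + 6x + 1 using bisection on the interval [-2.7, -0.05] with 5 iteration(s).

f(x) = x³ + 2x² + 6x + 1
Initial interval: [-2.7, -0.05]

Iteration 1:
  c_1 = (-2.700000 + (-0.050000))/2 = -1.375000
  f(c_1) = f(-1.375000) = -6.068359
  f(a) × f(c) ≥ 0, new interval: [-1.375000, -0.050000]
Iteration 2:
  c_2 = (-1.375000 + (-0.050000))/2 = -0.712500
  f(c_2) = f(-0.712500) = -2.621393
  f(a) × f(c) ≥ 0, new interval: [-0.712500, -0.050000]
Iteration 3:
  c_3 = (-0.712500 + (-0.050000))/2 = -0.381250
  f(c_3) = f(-0.381250) = -1.052212
  f(a) × f(c) ≥ 0, new interval: [-0.381250, -0.050000]
Iteration 4:
  c_4 = (-0.381250 + (-0.050000))/2 = -0.215625
  f(c_4) = f(-0.215625) = -0.210787
  f(a) × f(c) ≥ 0, new interval: [-0.215625, -0.050000]
Iteration 5:
  c_5 = (-0.215625 + (-0.050000))/2 = -0.132812
  f(c_5) = f(-0.132812) = 0.236061
  f(a) × f(c) < 0, new interval: [-0.215625, -0.132812]

After 5 iteration(s), the approximation is c_5 = -0.132812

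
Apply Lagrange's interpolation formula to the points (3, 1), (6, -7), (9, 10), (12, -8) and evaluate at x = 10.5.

Lagrange interpolation formula:
P(x) = Σ yᵢ × Lᵢ(x)
where Lᵢ(x) = Π_{j≠i} (x - xⱼ)/(xᵢ - xⱼ)

L_0(10.5) = (10.5 - 6)/(3 - 6) × (10.5 - 9)/(3 - 9) × (10.5 - 12)/(3 - 12) = 0.062500
L_1(10.5) = (10.5 - 3)/(6 - 3) × (10.5 - 9)/(6 - 9) × (10.5 - 12)/(6 - 12) = -0.312500
L_2(10.5) = (10.5 - 3)/(9 - 3) × (10.5 - 6)/(9 - 6) × (10.5 - 12)/(9 - 12) = 0.937500
L_3(10.5) = (10.5 - 3)/(12 - 3) × (10.5 - 6)/(12 - 6) × (10.5 - 9)/(12 - 9) = 0.312500

P(10.5) = 1×L_0(10.5) + (-7)×L_1(10.5) + 10×L_2(10.5) + (-8)×L_3(10.5)
P(10.5) = 9.125000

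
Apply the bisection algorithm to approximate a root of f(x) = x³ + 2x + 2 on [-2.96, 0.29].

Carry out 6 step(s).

f(x) = x³ + 2x + 2
Initial interval: [-2.96, 0.29]

Iteration 1:
  c_1 = (-2.960000 + 0.290000)/2 = -1.335000
  f(c_1) = f(-1.335000) = -3.049270
  f(a) × f(c) ≥ 0, new interval: [-1.335000, 0.290000]
Iteration 2:
  c_2 = (-1.335000 + 0.290000)/2 = -0.522500
  f(c_2) = f(-0.522500) = 0.812354
  f(a) × f(c) < 0, new interval: [-1.335000, -0.522500]
Iteration 3:
  c_3 = (-1.335000 + (-0.522500))/2 = -0.928750
  f(c_3) = f(-0.928750) = -0.658618
  f(a) × f(c) ≥ 0, new interval: [-0.928750, -0.522500]
Iteration 4:
  c_4 = (-0.928750 + (-0.522500))/2 = -0.725625
  f(c_4) = f(-0.725625) = 0.166685
  f(a) × f(c) < 0, new interval: [-0.928750, -0.725625]
Iteration 5:
  c_5 = (-0.928750 + (-0.725625))/2 = -0.827187
  f(c_5) = f(-0.827187) = -0.220369
  f(a) × f(c) ≥ 0, new interval: [-0.827187, -0.725625]
Iteration 6:
  c_6 = (-0.827187 + (-0.725625))/2 = -0.776406
  f(c_6) = f(-0.776406) = -0.020835
  f(a) × f(c) ≥ 0, new interval: [-0.776406, -0.725625]

After 6 iteration(s), the approximation is c_6 = -0.776406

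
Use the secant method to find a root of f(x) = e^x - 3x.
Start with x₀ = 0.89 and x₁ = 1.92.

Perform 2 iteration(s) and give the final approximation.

f(x) = e^x - 3x
x₀ = 0.89, x₁ = 1.92

Secant formula: x_{n+1} = x_n - f(x_n)(x_n - x_{n-1})/(f(x_n) - f(x_{n-1}))

Iteration 1:
  f(0.890000) = -0.234870
  f(1.920000) = 1.060958
  x_2 = 1.920000 - 1.060958×(1.920000 - 0.890000)/(1.060958 - (-0.234870))
       = 1.076689
Iteration 2:
  f(1.920000) = 1.060958
  f(1.076689) = -0.295121
  x_3 = 1.076689 - (-0.295121)×(1.076689 - 1.920000)/(-0.295121 - 1.060958)
       = 1.260217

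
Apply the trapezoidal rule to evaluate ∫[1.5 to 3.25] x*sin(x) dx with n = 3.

f(x) = x*sin(x)
a = 1.5, b = 3.25, n = 3
h = (b - a)/n = 0.583333

Trapezoidal rule: (h/2)[f(x₀) + 2f(x₁) + 2f(x₂) + ... + f(xₙ)]

x_0 = 1.5000, f(x_0) = 1.496242, coefficient = 1
x_1 = 2.0833, f(x_1) = 1.815632, coefficient = 2
x_2 = 2.6667, f(x_2) = 1.219394, coefficient = 2
x_3 = 3.2500, f(x_3) = -0.351634, coefficient = 1

I ≈ (0.583333/2) × 7.214659 = 2.104276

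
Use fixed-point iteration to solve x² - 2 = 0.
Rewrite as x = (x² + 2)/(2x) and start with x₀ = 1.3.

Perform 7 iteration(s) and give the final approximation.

Equation: x² - 2 = 0
Fixed-point form: x = (x² + 2)/(2x)
x₀ = 1.3

x_1 = g(1.300000) = 1.419231
x_2 = g(1.419231) = 1.414222
x_3 = g(1.414222) = 1.414214
x_4 = g(1.414214) = 1.414214
x_5 = g(1.414214) = 1.414214
x_6 = g(1.414214) = 1.414214
x_7 = g(1.414214) = 1.414214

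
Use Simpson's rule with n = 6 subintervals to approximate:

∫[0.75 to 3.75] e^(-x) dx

f(x) = e^(-x)
a = 0.75, b = 3.75, n = 6
h = (b - a)/n = 0.500000

Simpson's rule: (h/3)[f(x₀) + 4f(x₁) + 2f(x₂) + ... + f(xₙ)]

x_0 = 0.7500, f(x_0) = 0.472367, coefficient = 1
x_1 = 1.2500, f(x_1) = 0.286505, coefficient = 4
x_2 = 1.7500, f(x_2) = 0.173774, coefficient = 2
x_3 = 2.2500, f(x_3) = 0.105399, coefficient = 4
x_4 = 2.7500, f(x_4) = 0.063928, coefficient = 2
x_5 = 3.2500, f(x_5) = 0.038774, coefficient = 4
x_6 = 3.7500, f(x_6) = 0.023518, coefficient = 1

I ≈ (0.500000/3) × 2.694001 = 0.449000
Exact value: 0.448849
Error: 0.000151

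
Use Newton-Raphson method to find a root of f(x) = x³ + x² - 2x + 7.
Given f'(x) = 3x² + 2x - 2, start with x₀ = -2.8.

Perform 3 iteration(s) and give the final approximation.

f(x) = x³ + x² - 2x + 7
f'(x) = 3x² + 2x - 2
x₀ = -2.8

Newton-Raphson formula: x_{n+1} = x_n - f(x_n)/f'(x_n)

Iteration 1:
  f(-2.800000) = -1.512000
  f'(-2.800000) = 15.920000
  x_1 = -2.800000 - (-1.512000)/15.920000 = -2.705025
Iteration 2:
  f(-2.705025) = -0.065893
  f'(-2.705025) = 14.541433
  x_2 = -2.705025 - (-0.065893)/14.541433 = -2.700494
Iteration 3:
  f(-2.700494) = -0.000146
  f'(-2.700494) = 14.477012
  x_3 = -2.700494 - (-0.000146)/14.477012 = -2.700484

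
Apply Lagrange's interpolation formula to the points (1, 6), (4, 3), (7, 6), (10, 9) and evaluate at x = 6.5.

Lagrange interpolation formula:
P(x) = Σ yᵢ × Lᵢ(x)
where Lᵢ(x) = Π_{j≠i} (x - xⱼ)/(xᵢ - xⱼ)

L_0(6.5) = (6.5 - 4)/(1 - 4) × (6.5 - 7)/(1 - 7) × (6.5 - 10)/(1 - 10) = -0.027006
L_1(6.5) = (6.5 - 1)/(4 - 1) × (6.5 - 7)/(4 - 7) × (6.5 - 10)/(4 - 10) = 0.178241
L_2(6.5) = (6.5 - 1)/(7 - 1) × (6.5 - 4)/(7 - 4) × (6.5 - 10)/(7 - 10) = 0.891204
L_3(6.5) = (6.5 - 1)/(10 - 1) × (6.5 - 4)/(10 - 4) × (6.5 - 7)/(10 - 7) = -0.042438

P(6.5) = 6×L_0(6.5) + 3×L_1(6.5) + 6×L_2(6.5) + 9×L_3(6.5)
P(6.5) = 5.337963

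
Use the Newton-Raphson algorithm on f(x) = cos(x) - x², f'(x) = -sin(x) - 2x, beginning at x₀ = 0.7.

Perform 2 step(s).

f(x) = cos(x) - x²
f'(x) = -sin(x) - 2x
x₀ = 0.7

Newton-Raphson formula: x_{n+1} = x_n - f(x_n)/f'(x_n)

Iteration 1:
  f(0.700000) = 0.274842
  f'(0.700000) = -2.044218
  x_1 = 0.700000 - 0.274842/(-2.044218) = 0.834449
Iteration 2:
  f(0.834449) = -0.024718
  f'(0.834449) = -2.409823
  x_2 = 0.834449 - (-0.024718)/(-2.409823) = 0.824191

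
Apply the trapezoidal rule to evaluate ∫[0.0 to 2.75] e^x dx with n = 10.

f(x) = e^x
a = 0.0, b = 2.75, n = 10
h = (b - a)/n = 0.275000

Trapezoidal rule: (h/2)[f(x₀) + 2f(x₁) + 2f(x₂) + ... + f(xₙ)]

x_0 = 0.0000, f(x_0) = 1.000000, coefficient = 1
x_1 = 0.2750, f(x_1) = 1.316531, coefficient = 2
x_2 = 0.5500, f(x_2) = 1.733253, coefficient = 2
x_3 = 0.8250, f(x_3) = 2.281881, coefficient = 2
x_4 = 1.1000, f(x_4) = 3.004166, coefficient = 2
x_5 = 1.3750, f(x_5) = 3.955077, coefficient = 2
x_6 = 1.6500, f(x_6) = 5.206980, coefficient = 2
x_7 = 1.9250, f(x_7) = 6.855149, coefficient = 2
x_8 = 2.2000, f(x_8) = 9.025013, coefficient = 2
x_9 = 2.4750, f(x_9) = 11.881707, coefficient = 2
x_10 = 2.7500, f(x_10) = 15.642632, coefficient = 1

I ≈ (0.275000/2) × 107.162145 = 14.734795
Exact value: 14.642632
Error: 0.092163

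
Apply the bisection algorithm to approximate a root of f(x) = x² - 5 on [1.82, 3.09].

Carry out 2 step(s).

f(x) = x² - 5
Initial interval: [1.82, 3.09]

Iteration 1:
  c_1 = (1.820000 + 3.090000)/2 = 2.455000
  f(c_1) = f(2.455000) = 1.027025
  f(a) × f(c) < 0, new interval: [1.820000, 2.455000]
Iteration 2:
  c_2 = (1.820000 + 2.455000)/2 = 2.137500
  f(c_2) = f(2.137500) = -0.431094
  f(a) × f(c) ≥ 0, new interval: [2.137500, 2.455000]

After 2 iteration(s), the approximation is c_2 = 2.137500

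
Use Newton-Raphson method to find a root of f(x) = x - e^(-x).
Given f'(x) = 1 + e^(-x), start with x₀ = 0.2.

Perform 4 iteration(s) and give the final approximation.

f(x) = x - e^(-x)
f'(x) = 1 + e^(-x)
x₀ = 0.2

Newton-Raphson formula: x_{n+1} = x_n - f(x_n)/f'(x_n)

Iteration 1:
  f(0.200000) = -0.618731
  f'(0.200000) = 1.818731
  x_1 = 0.200000 - (-0.618731)/1.818731 = 0.540199
Iteration 2:
  f(0.540199) = -0.042433
  f'(0.540199) = 1.582632
  x_2 = 0.540199 - (-0.042433)/1.582632 = 0.567011
Iteration 3:
  f(0.567011) = -0.000208
  f'(0.567011) = 1.567218
  x_3 = 0.567011 - (-0.000208)/1.567218 = 0.567143
Iteration 4:
  f(0.567143) = 0.000000
  f'(0.567143) = 1.567143
  x_4 = 0.567143 - 0.000000/1.567143 = 0.567143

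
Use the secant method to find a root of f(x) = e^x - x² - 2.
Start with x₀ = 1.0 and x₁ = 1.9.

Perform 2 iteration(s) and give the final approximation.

f(x) = e^x - x² - 2
x₀ = 1.0, x₁ = 1.9

Secant formula: x_{n+1} = x_n - f(x_n)(x_n - x_{n-1})/(f(x_n) - f(x_{n-1}))

Iteration 1:
  f(1.000000) = -0.281718
  f(1.900000) = 1.075894
  x_2 = 1.900000 - 1.075894×(1.900000 - 1.000000)/(1.075894 - (-0.281718))
       = 1.186759
Iteration 2:
  f(1.900000) = 1.075894
  f(1.186759) = -0.131952
  x_3 = 1.186759 - (-0.131952)×(1.186759 - 1.900000)/(-0.131952 - 1.075894)
       = 1.264677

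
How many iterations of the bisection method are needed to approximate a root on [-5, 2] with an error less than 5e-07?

We need (b-a)/2^n ≤ 5e-07
(2 - (-5))/2^n ≤ 5e-07
7/2^n ≤ 5e-07
2^n ≥ 14000000
n ≥ log₂(14000000) = 23.74
n ≥ 24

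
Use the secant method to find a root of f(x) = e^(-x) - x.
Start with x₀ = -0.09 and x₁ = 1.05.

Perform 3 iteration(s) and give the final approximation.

f(x) = e^(-x) - x
x₀ = -0.09, x₁ = 1.05

Secant formula: x_{n+1} = x_n - f(x_n)(x_n - x_{n-1})/(f(x_n) - f(x_{n-1}))

Iteration 1:
  f(-0.090000) = 1.184174
  f(1.050000) = -0.700062
  x_2 = 1.050000 - (-0.700062)×(1.050000 - (-0.090000))/(-0.700062 - 1.184174)
       = 0.626449
Iteration 2:
  f(1.050000) = -0.700062
  f(0.626449) = -0.091962
  x_3 = 0.626449 - (-0.091962)×(0.626449 - 1.050000)/(-0.091962 - (-0.700062))
       = 0.562396
Iteration 3:
  f(0.626449) = -0.091962
  f(0.562396) = 0.007447
  x_4 = 0.562396 - 0.007447×(0.562396 - 0.626449)/(0.007447 - (-0.091962))
       = 0.567194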